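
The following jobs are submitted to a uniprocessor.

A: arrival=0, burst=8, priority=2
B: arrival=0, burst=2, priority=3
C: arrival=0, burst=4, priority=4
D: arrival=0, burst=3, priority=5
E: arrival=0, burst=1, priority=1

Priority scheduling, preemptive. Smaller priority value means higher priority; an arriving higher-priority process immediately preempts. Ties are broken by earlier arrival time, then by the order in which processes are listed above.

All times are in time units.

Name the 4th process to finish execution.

Timeline: | E 0-1 | A 1-9 | B 9-11 | C 11-15 | D 15-18 |
Completion: A=9  B=11  C=15  D=18  E=1
Turnaround (C−A): A=9  B=11  C=15  D=18  E=1
Finish order: E → A → B → C → D

C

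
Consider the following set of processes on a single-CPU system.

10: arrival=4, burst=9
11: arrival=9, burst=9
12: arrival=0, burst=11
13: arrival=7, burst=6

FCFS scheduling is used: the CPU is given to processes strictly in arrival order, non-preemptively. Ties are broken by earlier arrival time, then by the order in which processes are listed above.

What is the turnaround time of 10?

16

Timeline: | 12 0-11 | 10 11-20 | 13 20-26 | 11 26-35 |
Completion: 10=20  11=35  12=11  13=26
Turnaround (C−A): 10=16  11=26  12=11  13=19
Turnaround(10) = completion − arrival = 20 − 4 = 16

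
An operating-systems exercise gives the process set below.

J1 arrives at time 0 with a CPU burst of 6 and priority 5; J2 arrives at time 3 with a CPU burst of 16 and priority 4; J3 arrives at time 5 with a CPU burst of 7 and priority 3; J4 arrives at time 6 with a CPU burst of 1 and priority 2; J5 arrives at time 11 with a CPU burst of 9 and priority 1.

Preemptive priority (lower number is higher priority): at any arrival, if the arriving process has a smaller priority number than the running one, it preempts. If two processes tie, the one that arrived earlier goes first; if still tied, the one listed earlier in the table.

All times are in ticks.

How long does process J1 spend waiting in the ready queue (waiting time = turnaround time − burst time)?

33

Gantt: | J1 0-3 | J2 3-5 | J3 5-6 | J4 6-7 | J3 7-11 | J5 11-20 | J3 20-22 | J2 22-36 | J1 36-39 |
Completion: J1=39  J2=36  J3=22  J4=7  J5=20
Waiting(J1) = turnaround − burst = 39 − 6 = 33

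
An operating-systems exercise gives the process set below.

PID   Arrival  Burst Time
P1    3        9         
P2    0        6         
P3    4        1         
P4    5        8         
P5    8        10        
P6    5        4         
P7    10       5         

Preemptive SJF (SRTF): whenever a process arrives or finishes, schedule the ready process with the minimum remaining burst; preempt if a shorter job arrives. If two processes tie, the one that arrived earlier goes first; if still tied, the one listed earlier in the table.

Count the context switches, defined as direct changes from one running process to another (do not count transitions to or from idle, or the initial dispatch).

Schedule: | P2 0-4 | P3 4-5 | P2 5-7 | P6 7-11 | P7 11-16 | P4 16-24 | P1 24-33 | P5 33-43 |
Completion: P1=33  P2=7  P3=5  P4=24  P5=43  P6=11  P7=16
Turnaround (C−A): P1=30  P2=7  P3=1  P4=19  P5=35  P6=6  P7=6

7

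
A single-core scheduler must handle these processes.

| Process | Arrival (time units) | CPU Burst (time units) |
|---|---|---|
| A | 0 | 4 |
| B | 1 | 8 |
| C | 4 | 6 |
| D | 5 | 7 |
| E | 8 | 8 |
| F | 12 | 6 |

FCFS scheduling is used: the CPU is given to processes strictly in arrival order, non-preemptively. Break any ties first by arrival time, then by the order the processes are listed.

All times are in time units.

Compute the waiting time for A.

Gantt: | A 0-4 | B 4-12 | C 12-18 | D 18-25 | E 25-33 | F 33-39 |
Completion: A=4  B=12  C=18  D=25  E=33  F=39
Turnaround (C−A): A=4  B=11  C=14  D=20  E=25  F=27
Waiting(A) = turnaround − burst = 4 − 4 = 0

0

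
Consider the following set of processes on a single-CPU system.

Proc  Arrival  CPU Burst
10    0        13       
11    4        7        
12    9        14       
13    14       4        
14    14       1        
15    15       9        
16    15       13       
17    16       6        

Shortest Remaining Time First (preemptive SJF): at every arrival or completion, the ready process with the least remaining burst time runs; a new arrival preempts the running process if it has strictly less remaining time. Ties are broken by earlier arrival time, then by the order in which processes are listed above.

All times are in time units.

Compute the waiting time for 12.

Schedule: | 10 0-4 | 11 4-11 | 10 11-14 | 14 14-15 | 13 15-19 | 10 19-25 | 17 25-31 | 15 31-40 | 16 40-53 | 12 53-67 |
Completion: 10=25  11=11  12=67  13=19  14=15  15=40  16=53  17=31
Turnaround (C−A): 10=25  11=7  12=58  13=5  14=1  15=25  16=38  17=15
Waiting(12) = turnaround − burst = 58 − 14 = 44

44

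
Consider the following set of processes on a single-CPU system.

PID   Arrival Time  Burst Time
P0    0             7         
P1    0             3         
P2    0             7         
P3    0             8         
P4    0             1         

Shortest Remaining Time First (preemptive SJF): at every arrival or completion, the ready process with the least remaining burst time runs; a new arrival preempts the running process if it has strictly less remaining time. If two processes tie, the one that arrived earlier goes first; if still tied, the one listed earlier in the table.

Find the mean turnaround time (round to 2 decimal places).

12.00

Gantt: | P4 0-1 | P1 1-4 | P0 4-11 | P2 11-18 | P3 18-26 |
Completion: P0=11  P1=4  P2=18  P3=26  P4=1
Turnaround times: P0=11, P1=4, P2=18, P3=26, P4=1
Average turnaround = (11+4+18+26+1) / 5 = 60/5 = 12.00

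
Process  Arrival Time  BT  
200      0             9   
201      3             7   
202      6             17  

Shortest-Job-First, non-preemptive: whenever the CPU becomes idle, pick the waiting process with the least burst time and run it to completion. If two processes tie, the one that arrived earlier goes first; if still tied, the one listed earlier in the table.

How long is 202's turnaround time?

Schedule: | 200 0-9 | 201 9-16 | 202 16-33 |
Completion: 200=9  201=16  202=33
Turnaround(202) = completion − arrival = 33 − 6 = 27

27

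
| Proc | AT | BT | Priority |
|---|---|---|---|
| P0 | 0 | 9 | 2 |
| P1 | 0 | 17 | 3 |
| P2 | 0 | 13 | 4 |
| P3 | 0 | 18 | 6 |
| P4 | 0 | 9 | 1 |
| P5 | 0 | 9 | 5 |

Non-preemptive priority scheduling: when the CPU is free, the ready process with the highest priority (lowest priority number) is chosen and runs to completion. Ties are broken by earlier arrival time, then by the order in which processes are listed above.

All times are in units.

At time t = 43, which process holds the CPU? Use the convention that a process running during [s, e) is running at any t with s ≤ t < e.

P2

Timeline: | P4 0-9 | P0 9-18 | P1 18-35 | P2 35-48 | P5 48-57 | P3 57-75 |
Completion: P0=18  P1=35  P2=48  P3=75  P4=9  P5=57
Turnaround (C−A): P0=18  P1=35  P2=48  P3=75  P4=9  P5=57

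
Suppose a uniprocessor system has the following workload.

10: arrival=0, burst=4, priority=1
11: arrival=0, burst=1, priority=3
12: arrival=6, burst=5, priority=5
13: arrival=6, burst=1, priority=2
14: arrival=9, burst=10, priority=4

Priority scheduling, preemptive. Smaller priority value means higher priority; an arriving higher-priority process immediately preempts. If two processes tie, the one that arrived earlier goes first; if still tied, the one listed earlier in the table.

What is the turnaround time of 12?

Schedule: | 10 0-4 | 11 4-5 | idle 5-6 | 13 6-7 | 12 7-9 | 14 9-19 | 12 19-22 |
Completion: 10=4  11=5  12=22  13=7  14=19
Turnaround(12) = completion − arrival = 22 − 6 = 16

16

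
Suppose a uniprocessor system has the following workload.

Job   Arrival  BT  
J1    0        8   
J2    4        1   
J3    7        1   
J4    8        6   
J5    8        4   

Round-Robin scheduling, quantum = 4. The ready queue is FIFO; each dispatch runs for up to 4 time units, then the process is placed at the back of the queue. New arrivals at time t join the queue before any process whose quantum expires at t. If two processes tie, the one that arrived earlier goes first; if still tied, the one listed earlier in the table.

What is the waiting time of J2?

Gantt: | J1 0-4 | J2 4-5 | J1 5-9 | J3 9-10 | J4 10-14 | J5 14-18 | J4 18-20 |
Completion: J1=9  J2=5  J3=10  J4=20  J5=18
Turnaround (C−A): J1=9  J2=1  J3=3  J4=12  J5=10
Waiting(J2) = turnaround − burst = 1 − 1 = 0

0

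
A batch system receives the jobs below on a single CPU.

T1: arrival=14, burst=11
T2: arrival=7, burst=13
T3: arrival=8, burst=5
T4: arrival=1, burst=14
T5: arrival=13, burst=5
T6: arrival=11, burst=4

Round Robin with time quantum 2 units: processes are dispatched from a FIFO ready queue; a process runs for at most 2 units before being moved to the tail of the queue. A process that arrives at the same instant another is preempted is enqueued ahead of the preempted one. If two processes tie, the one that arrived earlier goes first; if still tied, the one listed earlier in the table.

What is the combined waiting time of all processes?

Schedule: | idle 0-1 | T4 1-7 | T2 7-9 | T4 9-11 | T3 11-13 | T2 13-15 | T6 15-17 | T4 17-19 | T5 19-21 | T3 21-23 | T1 23-25 | T2 25-27 | T6 27-29 | T4 29-31 | T5 31-33 | T3 33-34 | T1 34-36 | T2 36-38 | T4 38-40 | T5 40-41 | T1 41-43 | T2 43-45 | T1 45-47 | T2 47-49 | T1 49-51 | T2 51-52 | T1 52-53 |
Completion: T1=53  T2=52  T3=34  T4=40  T5=41  T6=29
Waiting = turnaround − burst: T1=28, T2=32, T3=21, T4=25, T5=23, T6=14
Total waiting = 28 + 32 + 21 + 25 + 23 + 14 = 143

143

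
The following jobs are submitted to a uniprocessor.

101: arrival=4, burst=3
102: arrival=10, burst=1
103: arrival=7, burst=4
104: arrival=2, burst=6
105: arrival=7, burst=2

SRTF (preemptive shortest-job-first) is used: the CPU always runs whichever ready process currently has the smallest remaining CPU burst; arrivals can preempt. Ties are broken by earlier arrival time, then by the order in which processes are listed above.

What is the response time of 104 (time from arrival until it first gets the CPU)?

Timeline: | idle 0-2 | 104 2-4 | 101 4-7 | 105 7-9 | 104 9-10 | 102 10-11 | 104 11-14 | 103 14-18 |
Completion: 101=7  102=11  103=18  104=14  105=9
Turnaround (C−A): 101=3  102=1  103=11  104=12  105=2
Response(104) = first start − arrival = 2 − 2 = 0

0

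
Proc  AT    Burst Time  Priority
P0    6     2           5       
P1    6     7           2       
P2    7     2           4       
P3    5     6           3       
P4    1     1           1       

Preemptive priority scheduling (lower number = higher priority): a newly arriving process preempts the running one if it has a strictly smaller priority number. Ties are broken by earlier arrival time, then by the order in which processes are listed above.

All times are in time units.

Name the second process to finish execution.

P1

Timeline: | idle 0-1 | P4 1-2 | idle 2-5 | P3 5-6 | P1 6-13 | P3 13-18 | P2 18-20 | P0 20-22 |
Completion: P0=22  P1=13  P2=20  P3=18  P4=2
Finish order: P4 → P1 → P3 → P2 → P0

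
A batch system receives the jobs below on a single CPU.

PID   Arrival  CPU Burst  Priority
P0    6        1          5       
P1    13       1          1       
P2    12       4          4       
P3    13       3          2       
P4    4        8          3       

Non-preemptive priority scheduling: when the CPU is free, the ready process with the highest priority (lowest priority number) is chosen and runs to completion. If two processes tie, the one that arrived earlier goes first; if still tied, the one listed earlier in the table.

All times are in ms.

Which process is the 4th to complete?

P3

Schedule: | idle 0-4 | P4 4-12 | P2 12-16 | P1 16-17 | P3 17-20 | P0 20-21 |
Completion: P0=21  P1=17  P2=16  P3=20  P4=12
Turnaround (C−A): P0=15  P1=4  P2=4  P3=7  P4=8
Finish order: P4 → P2 → P1 → P3 → P0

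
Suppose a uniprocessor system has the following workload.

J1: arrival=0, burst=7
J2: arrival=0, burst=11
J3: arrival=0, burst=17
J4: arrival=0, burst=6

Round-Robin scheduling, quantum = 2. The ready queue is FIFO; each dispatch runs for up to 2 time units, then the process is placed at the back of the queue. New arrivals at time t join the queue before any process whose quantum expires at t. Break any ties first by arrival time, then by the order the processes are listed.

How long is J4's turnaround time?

Timeline: | J1 0-2 | J2 2-4 | J3 4-6 | J4 6-8 | J1 8-10 | J2 10-12 | J3 12-14 | J4 14-16 | J1 16-18 | J2 18-20 | J3 20-22 | J4 22-24 | J1 24-25 | J2 25-27 | J3 27-29 | J2 29-31 | J3 31-33 | J2 33-34 | J3 34-41 |
Completion: J1=25  J2=34  J3=41  J4=24
Turnaround (C−A): J1=25  J2=34  J3=41  J4=24
Turnaround(J4) = completion − arrival = 24 − 0 = 24

24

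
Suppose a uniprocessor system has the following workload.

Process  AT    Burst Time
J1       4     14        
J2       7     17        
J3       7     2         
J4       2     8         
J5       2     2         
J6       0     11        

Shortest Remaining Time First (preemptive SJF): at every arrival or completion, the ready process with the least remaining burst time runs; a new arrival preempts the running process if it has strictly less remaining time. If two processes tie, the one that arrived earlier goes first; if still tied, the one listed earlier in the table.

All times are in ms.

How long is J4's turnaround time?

12

Schedule: | J6 0-2 | J5 2-4 | J4 4-7 | J3 7-9 | J4 9-14 | J6 14-23 | J1 23-37 | J2 37-54 |
Completion: J1=37  J2=54  J3=9  J4=14  J5=4  J6=23
Turnaround(J4) = completion − arrival = 14 − 2 = 12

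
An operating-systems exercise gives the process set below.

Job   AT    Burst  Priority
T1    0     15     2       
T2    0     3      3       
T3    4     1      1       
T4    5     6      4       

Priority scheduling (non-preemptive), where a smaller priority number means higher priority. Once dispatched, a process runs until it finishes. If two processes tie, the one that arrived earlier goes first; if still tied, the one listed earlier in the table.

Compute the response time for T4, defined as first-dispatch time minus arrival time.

14

Gantt: | T1 0-15 | T3 15-16 | T2 16-19 | T4 19-25 |
Completion: T1=15  T2=19  T3=16  T4=25
Turnaround (C−A): T1=15  T2=19  T3=12  T4=20
Response(T4) = first start − arrival = 19 − 5 = 14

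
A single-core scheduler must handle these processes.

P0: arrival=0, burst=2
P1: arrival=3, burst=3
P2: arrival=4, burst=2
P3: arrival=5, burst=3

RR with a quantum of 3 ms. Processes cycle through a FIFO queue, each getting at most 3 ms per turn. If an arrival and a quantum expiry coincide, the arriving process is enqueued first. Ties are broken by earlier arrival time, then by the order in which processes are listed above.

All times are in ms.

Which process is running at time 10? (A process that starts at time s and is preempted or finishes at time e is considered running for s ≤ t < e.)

P3

Gantt: | P0 0-2 | idle 2-3 | P1 3-6 | P2 6-8 | P3 8-11 |
Completion: P0=2  P1=6  P2=8  P3=11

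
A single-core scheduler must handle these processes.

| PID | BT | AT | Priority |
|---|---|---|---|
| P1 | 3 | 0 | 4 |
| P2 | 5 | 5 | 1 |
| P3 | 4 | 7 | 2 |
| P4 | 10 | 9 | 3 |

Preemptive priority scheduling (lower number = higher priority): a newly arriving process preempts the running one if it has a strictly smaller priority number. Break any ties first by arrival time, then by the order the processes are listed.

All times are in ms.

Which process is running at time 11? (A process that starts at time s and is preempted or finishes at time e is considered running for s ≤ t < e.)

Timeline: | P1 0-3 | idle 3-5 | P2 5-10 | P3 10-14 | P4 14-24 |
Completion: P1=3  P2=10  P3=14  P4=24
Turnaround (C−A): P1=3  P2=5  P3=7  P4=15

P3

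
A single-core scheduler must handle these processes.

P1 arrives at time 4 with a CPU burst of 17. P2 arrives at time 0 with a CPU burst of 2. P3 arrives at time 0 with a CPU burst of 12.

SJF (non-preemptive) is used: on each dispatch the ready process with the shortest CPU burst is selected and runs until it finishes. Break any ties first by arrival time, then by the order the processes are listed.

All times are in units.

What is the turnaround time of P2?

Schedule: | P2 0-2 | P3 2-14 | P1 14-31 |
Completion: P1=31  P2=2  P3=14
Turnaround (C−A): P1=27  P2=2  P3=14
Turnaround(P2) = completion − arrival = 2 − 0 = 2

2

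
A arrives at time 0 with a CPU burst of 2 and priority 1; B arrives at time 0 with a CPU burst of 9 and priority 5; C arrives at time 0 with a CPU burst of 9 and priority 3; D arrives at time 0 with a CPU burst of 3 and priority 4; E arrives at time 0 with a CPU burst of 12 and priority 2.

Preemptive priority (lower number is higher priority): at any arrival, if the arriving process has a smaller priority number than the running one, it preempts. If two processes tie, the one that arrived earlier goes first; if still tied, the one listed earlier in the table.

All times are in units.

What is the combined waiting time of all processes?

65

Schedule: | A 0-2 | E 2-14 | C 14-23 | D 23-26 | B 26-35 |
Completion: A=2  B=35  C=23  D=26  E=14
Turnaround (C−A): A=2  B=35  C=23  D=26  E=14
Waiting = turnaround − burst: A=0, B=26, C=14, D=23, E=2
Total waiting = 0 + 26 + 14 + 23 + 2 = 65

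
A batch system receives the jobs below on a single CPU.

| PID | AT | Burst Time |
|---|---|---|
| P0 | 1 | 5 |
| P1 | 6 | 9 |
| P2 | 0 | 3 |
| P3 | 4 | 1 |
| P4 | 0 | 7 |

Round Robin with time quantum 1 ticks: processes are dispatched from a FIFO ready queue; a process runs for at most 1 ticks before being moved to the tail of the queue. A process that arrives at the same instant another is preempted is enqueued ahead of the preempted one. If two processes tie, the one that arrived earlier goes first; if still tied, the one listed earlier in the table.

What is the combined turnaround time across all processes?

Gantt: | P2 0-1 | P4 1-2 | P0 2-3 | P2 3-4 | P4 4-5 | P0 5-6 | P3 6-7 | P2 7-8 | P4 8-9 | P1 9-10 | P0 10-11 | P4 11-12 | P1 12-13 | P0 13-14 | P4 14-15 | P1 15-16 | P0 16-17 | P4 17-18 | P1 18-19 | P4 19-20 | P1 20-25 |
Completion: P0=17  P1=25  P2=8  P3=7  P4=20
Turnaround (C−A): P0=16  P1=19  P2=8  P3=3  P4=20
Turnaround = completion − arrival: P0=16, P1=19, P2=8, P3=3, P4=20
Total turnaround = 16 + 19 + 8 + 3 + 20 = 66

66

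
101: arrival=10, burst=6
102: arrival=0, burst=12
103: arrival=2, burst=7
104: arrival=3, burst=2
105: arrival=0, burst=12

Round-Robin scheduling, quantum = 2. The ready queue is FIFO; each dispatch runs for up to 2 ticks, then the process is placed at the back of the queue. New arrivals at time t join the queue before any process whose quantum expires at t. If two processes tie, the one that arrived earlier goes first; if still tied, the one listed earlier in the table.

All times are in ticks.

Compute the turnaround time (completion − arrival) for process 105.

Timeline: | 102 0-2 | 105 2-4 | 103 4-6 | 102 6-8 | 104 8-10 | 105 10-12 | 103 12-14 | 102 14-16 | 101 16-18 | 105 18-20 | 103 20-22 | 102 22-24 | 101 24-26 | 105 26-28 | 103 28-29 | 102 29-31 | 101 31-33 | 105 33-35 | 102 35-37 | 105 37-39 |
Completion: 101=33  102=37  103=29  104=10  105=39
Turnaround(105) = completion − arrival = 39 − 0 = 39

39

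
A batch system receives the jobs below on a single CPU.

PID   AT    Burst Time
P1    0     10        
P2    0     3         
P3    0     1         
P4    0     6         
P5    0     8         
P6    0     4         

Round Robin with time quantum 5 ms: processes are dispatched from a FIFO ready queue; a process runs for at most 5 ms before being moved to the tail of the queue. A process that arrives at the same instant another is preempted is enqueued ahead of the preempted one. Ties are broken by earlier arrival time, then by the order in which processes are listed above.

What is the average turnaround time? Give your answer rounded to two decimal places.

21.50

Gantt: | P1 0-5 | P2 5-8 | P3 8-9 | P4 9-14 | P5 14-19 | P6 19-23 | P1 23-28 | P4 28-29 | P5 29-32 |
Completion: P1=28  P2=8  P3=9  P4=29  P5=32  P6=23
Turnaround times: P1=28, P2=8, P3=9, P4=29, P5=32, P6=23
Average turnaround = (28+8+9+29+32+23) / 6 = 129/6 = 21.50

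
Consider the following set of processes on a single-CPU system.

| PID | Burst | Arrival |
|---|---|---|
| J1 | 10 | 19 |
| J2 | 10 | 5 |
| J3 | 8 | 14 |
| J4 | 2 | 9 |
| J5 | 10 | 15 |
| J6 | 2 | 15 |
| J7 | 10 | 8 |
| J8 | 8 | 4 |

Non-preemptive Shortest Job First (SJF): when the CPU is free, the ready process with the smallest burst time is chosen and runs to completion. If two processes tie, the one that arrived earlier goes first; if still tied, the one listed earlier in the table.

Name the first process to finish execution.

Schedule: | idle 0-4 | J8 4-12 | J4 12-14 | J3 14-22 | J6 22-24 | J2 24-34 | J7 34-44 | J5 44-54 | J1 54-64 |
Completion: J1=64  J2=34  J3=22  J4=14  J5=54  J6=24  J7=44  J8=12
Finish order: J8 → J4 → J3 → J6 → J2 → J7 → J5 → J1

J8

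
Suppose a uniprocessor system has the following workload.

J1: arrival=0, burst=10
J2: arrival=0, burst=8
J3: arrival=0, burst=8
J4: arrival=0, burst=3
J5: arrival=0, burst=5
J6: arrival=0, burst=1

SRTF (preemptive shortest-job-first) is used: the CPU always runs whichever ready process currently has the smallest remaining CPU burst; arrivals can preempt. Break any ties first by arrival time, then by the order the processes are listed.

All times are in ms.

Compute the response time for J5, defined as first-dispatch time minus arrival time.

Gantt: | J6 0-1 | J4 1-4 | J5 4-9 | J2 9-17 | J3 17-25 | J1 25-35 |
Completion: J1=35  J2=17  J3=25  J4=4  J5=9  J6=1
Response(J5) = first start − arrival = 4 − 0 = 4

4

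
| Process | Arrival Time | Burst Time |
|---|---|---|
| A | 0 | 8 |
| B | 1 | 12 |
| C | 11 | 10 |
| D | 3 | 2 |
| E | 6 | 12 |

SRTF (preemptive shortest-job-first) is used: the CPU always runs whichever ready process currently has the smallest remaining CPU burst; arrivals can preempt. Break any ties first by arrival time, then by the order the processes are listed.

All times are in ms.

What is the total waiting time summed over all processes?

47

Gantt: | A 0-3 | D 3-5 | A 5-10 | B 10-11 | C 11-21 | B 21-32 | E 32-44 |
Completion: A=10  B=32  C=21  D=5  E=44
Turnaround (C−A): A=10  B=31  C=10  D=2  E=38
Waiting = turnaround − burst: A=2, B=19, C=0, D=0, E=26
Total waiting = 2 + 19 + 0 + 0 + 26 = 47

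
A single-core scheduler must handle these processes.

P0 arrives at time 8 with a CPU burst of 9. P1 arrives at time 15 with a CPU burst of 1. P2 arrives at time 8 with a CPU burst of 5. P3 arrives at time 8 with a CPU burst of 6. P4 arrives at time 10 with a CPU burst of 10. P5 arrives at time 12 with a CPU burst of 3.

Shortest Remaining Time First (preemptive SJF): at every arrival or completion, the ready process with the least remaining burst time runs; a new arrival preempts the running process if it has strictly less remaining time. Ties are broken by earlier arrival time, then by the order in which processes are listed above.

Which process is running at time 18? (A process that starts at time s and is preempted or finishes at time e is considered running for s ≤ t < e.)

P3

Timeline: | idle 0-8 | P2 8-13 | P5 13-16 | P1 16-17 | P3 17-23 | P0 23-32 | P4 32-42 |
Completion: P0=32  P1=17  P2=13  P3=23  P4=42  P5=16
Turnaround (C−A): P0=24  P1=2  P2=5  P3=15  P4=32  P5=4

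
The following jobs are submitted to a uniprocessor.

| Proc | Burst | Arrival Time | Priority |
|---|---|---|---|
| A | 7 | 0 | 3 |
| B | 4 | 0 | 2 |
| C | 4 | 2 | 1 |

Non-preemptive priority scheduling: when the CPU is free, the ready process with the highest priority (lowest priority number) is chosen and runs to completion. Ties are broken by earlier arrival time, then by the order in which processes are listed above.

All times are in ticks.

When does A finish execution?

Gantt: | B 0-4 | C 4-8 | A 8-15 |
Completion: A=15  B=4  C=8
Turnaround (C−A): A=15  B=4  C=6

15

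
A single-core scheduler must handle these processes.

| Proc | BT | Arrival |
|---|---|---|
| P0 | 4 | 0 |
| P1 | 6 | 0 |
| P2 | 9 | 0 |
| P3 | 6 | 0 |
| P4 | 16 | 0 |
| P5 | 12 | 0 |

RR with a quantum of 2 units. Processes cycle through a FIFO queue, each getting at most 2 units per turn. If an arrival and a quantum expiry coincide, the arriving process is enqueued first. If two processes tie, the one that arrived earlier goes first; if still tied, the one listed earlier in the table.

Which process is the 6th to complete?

P4

Gantt: | P0 0-2 | P1 2-4 | P2 4-6 | P3 6-8 | P4 8-10 | P5 10-12 | P0 12-14 | P1 14-16 | P2 16-18 | P3 18-20 | P4 20-22 | P5 22-24 | P1 24-26 | P2 26-28 | P3 28-30 | P4 30-32 | P5 32-34 | P2 34-36 | P4 36-38 | P5 38-40 | P2 40-41 | P4 41-43 | P5 43-45 | P4 45-47 | P5 47-49 | P4 49-53 |
Completion: P0=14  P1=26  P2=41  P3=30  P4=53  P5=49
Turnaround (C−A): P0=14  P1=26  P2=41  P3=30  P4=53  P5=49
Finish order: P0 → P1 → P3 → P2 → P5 → P4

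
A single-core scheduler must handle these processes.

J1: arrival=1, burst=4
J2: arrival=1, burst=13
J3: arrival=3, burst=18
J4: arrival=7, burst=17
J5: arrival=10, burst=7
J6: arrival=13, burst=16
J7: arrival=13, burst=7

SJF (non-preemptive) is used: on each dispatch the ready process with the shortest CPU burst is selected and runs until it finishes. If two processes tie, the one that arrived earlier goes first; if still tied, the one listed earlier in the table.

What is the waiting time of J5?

Timeline: | idle 0-1 | J1 1-5 | J2 5-18 | J5 18-25 | J7 25-32 | J6 32-48 | J4 48-65 | J3 65-83 |
Completion: J1=5  J2=18  J3=83  J4=65  J5=25  J6=48  J7=32
Turnaround (C−A): J1=4  J2=17  J3=80  J4=58  J5=15  J6=35  J7=19
Waiting(J5) = turnaround − burst = 15 − 7 = 8

8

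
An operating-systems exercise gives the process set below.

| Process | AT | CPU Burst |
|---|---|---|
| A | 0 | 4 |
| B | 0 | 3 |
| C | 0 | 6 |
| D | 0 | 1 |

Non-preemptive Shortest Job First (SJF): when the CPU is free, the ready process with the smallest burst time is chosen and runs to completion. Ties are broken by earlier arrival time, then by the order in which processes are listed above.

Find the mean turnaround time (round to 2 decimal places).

6.75

Schedule: | D 0-1 | B 1-4 | A 4-8 | C 8-14 |
Completion: A=8  B=4  C=14  D=1
Turnaround (C−A): A=8  B=4  C=14  D=1
Turnaround times: A=8, B=4, C=14, D=1
Average turnaround = (8+4+14+1) / 4 = 27/4 = 6.75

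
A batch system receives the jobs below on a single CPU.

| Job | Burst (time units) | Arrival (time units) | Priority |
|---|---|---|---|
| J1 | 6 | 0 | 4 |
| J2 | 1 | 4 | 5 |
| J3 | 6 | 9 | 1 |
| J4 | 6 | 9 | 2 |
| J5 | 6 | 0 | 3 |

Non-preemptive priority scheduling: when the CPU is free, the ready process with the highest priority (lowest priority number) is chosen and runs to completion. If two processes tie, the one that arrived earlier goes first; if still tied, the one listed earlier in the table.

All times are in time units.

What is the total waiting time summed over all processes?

Gantt: | J5 0-6 | J1 6-12 | J3 12-18 | J4 18-24 | J2 24-25 |
Completion: J1=12  J2=25  J3=18  J4=24  J5=6
Waiting = turnaround − burst: J1=6, J2=20, J3=3, J4=9, J5=0
Total waiting = 6 + 20 + 3 + 9 + 0 = 38

38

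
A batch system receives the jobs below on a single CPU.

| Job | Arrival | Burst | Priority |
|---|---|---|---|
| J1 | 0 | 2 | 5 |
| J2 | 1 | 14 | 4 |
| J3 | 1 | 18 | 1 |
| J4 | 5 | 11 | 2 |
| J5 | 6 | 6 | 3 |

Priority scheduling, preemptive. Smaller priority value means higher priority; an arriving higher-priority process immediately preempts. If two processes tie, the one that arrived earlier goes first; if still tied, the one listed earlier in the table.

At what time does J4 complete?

30

Timeline: | J1 0-1 | J3 1-19 | J4 19-30 | J5 30-36 | J2 36-50 | J1 50-51 |
Completion: J1=51  J2=50  J3=19  J4=30  J5=36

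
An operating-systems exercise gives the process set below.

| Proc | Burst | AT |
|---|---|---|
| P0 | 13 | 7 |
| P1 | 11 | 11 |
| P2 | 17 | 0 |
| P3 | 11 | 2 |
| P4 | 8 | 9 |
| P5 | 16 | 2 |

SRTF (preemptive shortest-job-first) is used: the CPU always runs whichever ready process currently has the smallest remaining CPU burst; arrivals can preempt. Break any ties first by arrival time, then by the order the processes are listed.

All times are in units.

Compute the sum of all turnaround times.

216

Timeline: | P2 0-2 | P3 2-13 | P4 13-21 | P1 21-32 | P0 32-45 | P2 45-60 | P5 60-76 |
Completion: P0=45  P1=32  P2=60  P3=13  P4=21  P5=76
Turnaround = completion − arrival: P0=38, P1=21, P2=60, P3=11, P4=12, P5=74
Total turnaround = 38 + 21 + 60 + 11 + 12 + 74 = 216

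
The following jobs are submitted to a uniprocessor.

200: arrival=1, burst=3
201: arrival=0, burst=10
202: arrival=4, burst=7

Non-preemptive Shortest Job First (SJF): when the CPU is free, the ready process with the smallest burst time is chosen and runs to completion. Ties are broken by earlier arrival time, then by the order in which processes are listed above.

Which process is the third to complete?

202

Timeline: | 201 0-10 | 200 10-13 | 202 13-20 |
Completion: 200=13  201=10  202=20
Turnaround (C−A): 200=12  201=10  202=16
Finish order: 201 → 200 → 202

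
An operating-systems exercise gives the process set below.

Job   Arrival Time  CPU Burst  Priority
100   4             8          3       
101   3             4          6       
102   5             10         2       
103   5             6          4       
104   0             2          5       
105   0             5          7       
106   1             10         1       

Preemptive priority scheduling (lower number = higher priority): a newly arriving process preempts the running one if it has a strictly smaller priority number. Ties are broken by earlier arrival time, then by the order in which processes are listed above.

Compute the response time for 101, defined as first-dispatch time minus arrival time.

Gantt: | 104 0-1 | 106 1-11 | 102 11-21 | 100 21-29 | 103 29-35 | 104 35-36 | 101 36-40 | 105 40-45 |
Completion: 100=29  101=40  102=21  103=35  104=36  105=45  106=11
Response(101) = first start − arrival = 36 − 3 = 33

33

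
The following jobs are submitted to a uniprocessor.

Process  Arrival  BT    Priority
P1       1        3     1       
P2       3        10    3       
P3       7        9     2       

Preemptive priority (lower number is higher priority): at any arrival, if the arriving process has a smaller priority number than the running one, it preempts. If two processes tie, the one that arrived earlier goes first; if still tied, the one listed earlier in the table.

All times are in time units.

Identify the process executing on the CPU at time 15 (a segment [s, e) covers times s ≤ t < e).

Timeline: | idle 0-1 | P1 1-4 | P2 4-7 | P3 7-16 | P2 16-23 |
Completion: P1=4  P2=23  P3=16

P3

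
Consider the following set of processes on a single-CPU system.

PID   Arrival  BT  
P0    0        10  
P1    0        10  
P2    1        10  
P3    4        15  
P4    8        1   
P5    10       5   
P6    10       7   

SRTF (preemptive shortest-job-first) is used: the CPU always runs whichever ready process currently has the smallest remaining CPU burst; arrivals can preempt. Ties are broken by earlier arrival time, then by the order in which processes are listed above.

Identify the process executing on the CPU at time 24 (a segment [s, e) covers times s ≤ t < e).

P1

Gantt: | P0 0-8 | P4 8-9 | P0 9-11 | P5 11-16 | P6 16-23 | P1 23-33 | P2 33-43 | P3 43-58 |
Completion: P0=11  P1=33  P2=43  P3=58  P4=9  P5=16  P6=23
Turnaround (C−A): P0=11  P1=33  P2=42  P3=54  P4=1  P5=6  P6=13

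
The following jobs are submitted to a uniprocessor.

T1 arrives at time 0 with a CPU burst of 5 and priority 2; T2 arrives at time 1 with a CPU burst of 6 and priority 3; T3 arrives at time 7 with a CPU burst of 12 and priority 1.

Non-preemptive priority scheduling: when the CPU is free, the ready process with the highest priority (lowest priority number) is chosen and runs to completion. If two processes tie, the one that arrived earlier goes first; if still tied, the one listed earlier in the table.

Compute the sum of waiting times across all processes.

Timeline: | T1 0-5 | T2 5-11 | T3 11-23 |
Completion: T1=5  T2=11  T3=23
Waiting = turnaround − burst: T1=0, T2=4, T3=4
Total waiting = 0 + 4 + 4 = 8

8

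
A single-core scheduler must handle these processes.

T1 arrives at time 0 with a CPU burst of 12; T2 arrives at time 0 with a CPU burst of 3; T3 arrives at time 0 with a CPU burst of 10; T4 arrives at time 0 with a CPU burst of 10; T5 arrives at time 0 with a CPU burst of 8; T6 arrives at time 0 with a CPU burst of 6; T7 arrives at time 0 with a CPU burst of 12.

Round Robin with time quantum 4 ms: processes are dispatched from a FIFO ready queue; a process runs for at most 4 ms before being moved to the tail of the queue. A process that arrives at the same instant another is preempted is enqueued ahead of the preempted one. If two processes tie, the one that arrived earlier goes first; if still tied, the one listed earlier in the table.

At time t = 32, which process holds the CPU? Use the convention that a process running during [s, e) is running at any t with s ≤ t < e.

Gantt: | T1 0-4 | T2 4-7 | T3 7-11 | T4 11-15 | T5 15-19 | T6 19-23 | T7 23-27 | T1 27-31 | T3 31-35 | T4 35-39 | T5 39-43 | T6 43-45 | T7 45-49 | T1 49-53 | T3 53-55 | T4 55-57 | T7 57-61 |
Completion: T1=53  T2=7  T3=55  T4=57  T5=43  T6=45  T7=61
Turnaround (C−A): T1=53  T2=7  T3=55  T4=57  T5=43  T6=45  T7=61

T3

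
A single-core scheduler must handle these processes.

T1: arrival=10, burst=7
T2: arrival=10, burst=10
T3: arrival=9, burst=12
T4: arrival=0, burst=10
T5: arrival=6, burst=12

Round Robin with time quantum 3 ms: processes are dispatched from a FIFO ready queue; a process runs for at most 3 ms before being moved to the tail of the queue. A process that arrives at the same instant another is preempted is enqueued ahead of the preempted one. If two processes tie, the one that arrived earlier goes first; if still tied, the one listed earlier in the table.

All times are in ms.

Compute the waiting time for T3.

Timeline: | T4 0-6 | T5 6-9 | T4 9-12 | T3 12-15 | T5 15-18 | T1 18-21 | T2 21-24 | T4 24-25 | T3 25-28 | T5 28-31 | T1 31-34 | T2 34-37 | T3 37-40 | T5 40-43 | T1 43-44 | T2 44-47 | T3 47-50 | T2 50-51 |
Completion: T1=44  T2=51  T3=50  T4=25  T5=43
Waiting(T3) = turnaround − burst = 41 − 12 = 29

29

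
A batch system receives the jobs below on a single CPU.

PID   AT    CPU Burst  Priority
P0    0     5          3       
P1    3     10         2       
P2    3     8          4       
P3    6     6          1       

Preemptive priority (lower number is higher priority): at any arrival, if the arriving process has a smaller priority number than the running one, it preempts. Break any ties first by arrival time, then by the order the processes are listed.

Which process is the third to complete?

P0

Schedule: | P0 0-3 | P1 3-6 | P3 6-12 | P1 12-19 | P0 19-21 | P2 21-29 |
Completion: P0=21  P1=19  P2=29  P3=12
Turnaround (C−A): P0=21  P1=16  P2=26  P3=6
Finish order: P3 → P1 → P0 → P2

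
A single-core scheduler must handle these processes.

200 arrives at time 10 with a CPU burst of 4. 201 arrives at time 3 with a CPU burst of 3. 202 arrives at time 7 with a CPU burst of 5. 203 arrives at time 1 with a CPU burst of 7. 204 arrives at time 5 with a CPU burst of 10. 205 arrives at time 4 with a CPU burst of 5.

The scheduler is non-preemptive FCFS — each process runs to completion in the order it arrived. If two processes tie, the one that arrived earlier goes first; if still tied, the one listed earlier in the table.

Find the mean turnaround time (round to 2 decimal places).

Schedule: | idle 0-1 | 203 1-8 | 201 8-11 | 205 11-16 | 204 16-26 | 202 26-31 | 200 31-35 |
Completion: 200=35  201=11  202=31  203=8  204=26  205=16
Turnaround times: 200=25, 201=8, 202=24, 203=7, 204=21, 205=12
Average turnaround = (25+8+24+7+21+12) / 6 = 97/6 = 16.17

16.17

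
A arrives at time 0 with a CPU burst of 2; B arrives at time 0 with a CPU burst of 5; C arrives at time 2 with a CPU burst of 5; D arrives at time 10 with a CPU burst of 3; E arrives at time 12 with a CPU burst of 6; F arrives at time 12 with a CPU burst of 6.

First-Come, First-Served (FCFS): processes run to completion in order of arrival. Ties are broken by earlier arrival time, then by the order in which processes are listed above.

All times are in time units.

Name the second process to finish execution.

Timeline: | A 0-2 | B 2-7 | C 7-12 | D 12-15 | E 15-21 | F 21-27 |
Completion: A=2  B=7  C=12  D=15  E=21  F=27
Turnaround (C−A): A=2  B=7  C=10  D=5  E=9  F=15
Finish order: A → B → C → D → E → F

B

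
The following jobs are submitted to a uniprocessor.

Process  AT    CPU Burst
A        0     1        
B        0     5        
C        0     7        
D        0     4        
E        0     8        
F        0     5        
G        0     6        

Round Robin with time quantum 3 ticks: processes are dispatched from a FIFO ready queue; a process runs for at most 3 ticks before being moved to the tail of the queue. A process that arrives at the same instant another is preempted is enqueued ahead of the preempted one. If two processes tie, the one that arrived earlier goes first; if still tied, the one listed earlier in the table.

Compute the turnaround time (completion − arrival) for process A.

Timeline: | A 0-1 | B 1-4 | C 4-7 | D 7-10 | E 10-13 | F 13-16 | G 16-19 | B 19-21 | C 21-24 | D 24-25 | E 25-28 | F 28-30 | G 30-33 | C 33-34 | E 34-36 |
Completion: A=1  B=21  C=34  D=25  E=36  F=30  G=33
Turnaround(A) = completion − arrival = 1 − 0 = 1

1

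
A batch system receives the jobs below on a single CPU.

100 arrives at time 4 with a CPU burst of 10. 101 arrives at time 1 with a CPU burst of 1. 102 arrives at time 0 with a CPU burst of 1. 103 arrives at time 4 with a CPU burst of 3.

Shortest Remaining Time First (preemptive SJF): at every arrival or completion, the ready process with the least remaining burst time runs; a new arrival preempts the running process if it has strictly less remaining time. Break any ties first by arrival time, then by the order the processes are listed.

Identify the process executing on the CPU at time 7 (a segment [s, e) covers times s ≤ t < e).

Timeline: | 102 0-1 | 101 1-2 | idle 2-4 | 103 4-7 | 100 7-17 |
Completion: 100=17  101=2  102=1  103=7
Turnaround (C−A): 100=13  101=1  102=1  103=3

100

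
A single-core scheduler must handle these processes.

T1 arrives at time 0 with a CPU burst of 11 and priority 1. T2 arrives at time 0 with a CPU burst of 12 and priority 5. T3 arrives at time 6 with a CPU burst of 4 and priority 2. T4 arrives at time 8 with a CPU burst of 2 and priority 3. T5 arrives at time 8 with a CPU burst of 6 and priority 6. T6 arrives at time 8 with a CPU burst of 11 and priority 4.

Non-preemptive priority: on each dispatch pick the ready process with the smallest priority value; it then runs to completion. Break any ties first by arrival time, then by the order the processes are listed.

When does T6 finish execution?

28

Gantt: | T1 0-11 | T3 11-15 | T4 15-17 | T6 17-28 | T2 28-40 | T5 40-46 |
Completion: T1=11  T2=40  T3=15  T4=17  T5=46  T6=28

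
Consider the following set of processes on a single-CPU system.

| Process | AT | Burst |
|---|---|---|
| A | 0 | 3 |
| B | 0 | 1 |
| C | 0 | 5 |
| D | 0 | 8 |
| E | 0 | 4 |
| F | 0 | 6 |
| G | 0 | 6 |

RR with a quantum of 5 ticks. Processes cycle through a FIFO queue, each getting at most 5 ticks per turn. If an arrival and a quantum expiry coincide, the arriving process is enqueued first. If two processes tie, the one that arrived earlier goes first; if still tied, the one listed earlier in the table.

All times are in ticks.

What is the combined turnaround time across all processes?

130

Schedule: | A 0-3 | B 3-4 | C 4-9 | D 9-14 | E 14-18 | F 18-23 | G 23-28 | D 28-31 | F 31-32 | G 32-33 |
Completion: A=3  B=4  C=9  D=31  E=18  F=32  G=33
Turnaround (C−A): A=3  B=4  C=9  D=31  E=18  F=32  G=33
Turnaround = completion − arrival: A=3, B=4, C=9, D=31, E=18, F=32, G=33
Total turnaround = 3 + 4 + 9 + 31 + 18 + 32 + 33 = 130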